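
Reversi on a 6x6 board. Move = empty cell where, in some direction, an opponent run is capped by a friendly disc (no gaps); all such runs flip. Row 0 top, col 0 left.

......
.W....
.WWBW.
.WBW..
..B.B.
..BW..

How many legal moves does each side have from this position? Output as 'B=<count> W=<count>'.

Answer: B=10 W=5

Derivation:
-- B to move --
(0,0): flips 3 -> legal
(0,1): no bracket -> illegal
(0,2): no bracket -> illegal
(1,0): flips 1 -> legal
(1,2): flips 1 -> legal
(1,3): no bracket -> illegal
(1,4): no bracket -> illegal
(1,5): flips 2 -> legal
(2,0): flips 3 -> legal
(2,5): flips 1 -> legal
(3,0): flips 1 -> legal
(3,4): flips 1 -> legal
(3,5): no bracket -> illegal
(4,0): no bracket -> illegal
(4,1): no bracket -> illegal
(4,3): flips 1 -> legal
(5,4): flips 1 -> legal
B mobility = 10
-- W to move --
(1,2): no bracket -> illegal
(1,3): flips 1 -> legal
(1,4): no bracket -> illegal
(3,4): no bracket -> illegal
(3,5): flips 1 -> legal
(4,1): no bracket -> illegal
(4,3): flips 1 -> legal
(4,5): no bracket -> illegal
(5,1): flips 2 -> legal
(5,4): no bracket -> illegal
(5,5): flips 1 -> legal
W mobility = 5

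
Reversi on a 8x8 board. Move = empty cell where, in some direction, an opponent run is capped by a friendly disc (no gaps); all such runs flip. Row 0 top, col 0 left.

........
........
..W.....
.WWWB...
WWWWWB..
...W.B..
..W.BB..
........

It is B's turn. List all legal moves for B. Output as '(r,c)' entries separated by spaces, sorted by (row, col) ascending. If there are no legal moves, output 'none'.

(1,1): flips 3 -> legal
(1,2): no bracket -> illegal
(1,3): no bracket -> illegal
(2,0): flips 3 -> legal
(2,1): no bracket -> illegal
(2,3): no bracket -> illegal
(2,4): no bracket -> illegal
(3,0): flips 3 -> legal
(3,5): no bracket -> illegal
(5,0): no bracket -> illegal
(5,1): no bracket -> illegal
(5,2): flips 1 -> legal
(5,4): flips 1 -> legal
(6,1): no bracket -> illegal
(6,3): no bracket -> illegal
(7,1): no bracket -> illegal
(7,2): no bracket -> illegal
(7,3): no bracket -> illegal

Answer: (1,1) (2,0) (3,0) (5,2) (5,4)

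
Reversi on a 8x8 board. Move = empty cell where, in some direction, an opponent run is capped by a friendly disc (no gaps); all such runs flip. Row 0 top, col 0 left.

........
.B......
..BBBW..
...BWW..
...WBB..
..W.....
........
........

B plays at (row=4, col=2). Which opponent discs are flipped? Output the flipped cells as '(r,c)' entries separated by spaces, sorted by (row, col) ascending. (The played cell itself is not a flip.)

Answer: (4,3)

Derivation:
Dir NW: first cell '.' (not opp) -> no flip
Dir N: first cell '.' (not opp) -> no flip
Dir NE: first cell 'B' (not opp) -> no flip
Dir W: first cell '.' (not opp) -> no flip
Dir E: opp run (4,3) capped by B -> flip
Dir SW: first cell '.' (not opp) -> no flip
Dir S: opp run (5,2), next='.' -> no flip
Dir SE: first cell '.' (not opp) -> no flip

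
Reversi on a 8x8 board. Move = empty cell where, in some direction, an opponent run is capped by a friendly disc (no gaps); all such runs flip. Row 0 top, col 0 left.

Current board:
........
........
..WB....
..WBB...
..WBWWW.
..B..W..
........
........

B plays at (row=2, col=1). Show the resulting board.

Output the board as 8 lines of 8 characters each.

Place B at (2,1); scan 8 dirs for brackets.
Dir NW: first cell '.' (not opp) -> no flip
Dir N: first cell '.' (not opp) -> no flip
Dir NE: first cell '.' (not opp) -> no flip
Dir W: first cell '.' (not opp) -> no flip
Dir E: opp run (2,2) capped by B -> flip
Dir SW: first cell '.' (not opp) -> no flip
Dir S: first cell '.' (not opp) -> no flip
Dir SE: opp run (3,2) capped by B -> flip
All flips: (2,2) (3,2)

Answer: ........
........
.BBB....
..BBB...
..WBWWW.
..B..W..
........
........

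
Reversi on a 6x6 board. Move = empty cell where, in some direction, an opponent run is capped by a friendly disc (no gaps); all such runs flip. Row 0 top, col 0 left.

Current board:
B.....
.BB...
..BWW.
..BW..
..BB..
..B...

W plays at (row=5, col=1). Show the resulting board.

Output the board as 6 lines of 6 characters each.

Answer: B.....
.BB...
..BWW.
..BW..
..WB..
.WB...

Derivation:
Place W at (5,1); scan 8 dirs for brackets.
Dir NW: first cell '.' (not opp) -> no flip
Dir N: first cell '.' (not opp) -> no flip
Dir NE: opp run (4,2) capped by W -> flip
Dir W: first cell '.' (not opp) -> no flip
Dir E: opp run (5,2), next='.' -> no flip
Dir SW: edge -> no flip
Dir S: edge -> no flip
Dir SE: edge -> no flip
All flips: (4,2)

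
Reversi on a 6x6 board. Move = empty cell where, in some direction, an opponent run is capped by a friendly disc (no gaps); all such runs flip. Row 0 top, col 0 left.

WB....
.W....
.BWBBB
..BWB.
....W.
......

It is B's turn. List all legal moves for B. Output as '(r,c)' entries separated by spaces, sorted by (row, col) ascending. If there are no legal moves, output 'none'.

(0,2): no bracket -> illegal
(1,0): no bracket -> illegal
(1,2): flips 1 -> legal
(1,3): no bracket -> illegal
(2,0): no bracket -> illegal
(3,1): no bracket -> illegal
(3,5): no bracket -> illegal
(4,2): flips 1 -> legal
(4,3): flips 1 -> legal
(4,5): no bracket -> illegal
(5,3): no bracket -> illegal
(5,4): flips 1 -> legal
(5,5): no bracket -> illegal

Answer: (1,2) (4,2) (4,3) (5,4)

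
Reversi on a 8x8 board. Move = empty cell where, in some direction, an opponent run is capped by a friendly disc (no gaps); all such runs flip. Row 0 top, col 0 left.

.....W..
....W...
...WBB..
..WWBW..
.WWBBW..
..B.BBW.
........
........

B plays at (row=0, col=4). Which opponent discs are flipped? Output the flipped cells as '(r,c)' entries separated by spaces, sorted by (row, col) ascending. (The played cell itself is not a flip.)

Dir NW: edge -> no flip
Dir N: edge -> no flip
Dir NE: edge -> no flip
Dir W: first cell '.' (not opp) -> no flip
Dir E: opp run (0,5), next='.' -> no flip
Dir SW: first cell '.' (not opp) -> no flip
Dir S: opp run (1,4) capped by B -> flip
Dir SE: first cell '.' (not opp) -> no flip

Answer: (1,4)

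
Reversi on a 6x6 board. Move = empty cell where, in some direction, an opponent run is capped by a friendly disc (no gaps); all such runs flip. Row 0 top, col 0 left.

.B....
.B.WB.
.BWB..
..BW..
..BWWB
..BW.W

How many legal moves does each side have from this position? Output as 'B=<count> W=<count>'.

-- B to move --
(0,2): no bracket -> illegal
(0,3): flips 1 -> legal
(0,4): no bracket -> illegal
(1,2): flips 2 -> legal
(2,4): flips 1 -> legal
(3,1): no bracket -> illegal
(3,4): flips 2 -> legal
(3,5): no bracket -> illegal
(5,4): flips 2 -> legal
B mobility = 5
-- W to move --
(0,0): flips 1 -> legal
(0,2): no bracket -> illegal
(0,3): no bracket -> illegal
(0,4): no bracket -> illegal
(0,5): no bracket -> illegal
(1,0): flips 2 -> legal
(1,2): no bracket -> illegal
(1,5): flips 1 -> legal
(2,0): flips 1 -> legal
(2,4): flips 1 -> legal
(2,5): no bracket -> illegal
(3,0): no bracket -> illegal
(3,1): flips 2 -> legal
(3,4): no bracket -> illegal
(3,5): flips 1 -> legal
(4,1): flips 1 -> legal
(5,1): flips 2 -> legal
(5,4): no bracket -> illegal
W mobility = 9

Answer: B=5 W=9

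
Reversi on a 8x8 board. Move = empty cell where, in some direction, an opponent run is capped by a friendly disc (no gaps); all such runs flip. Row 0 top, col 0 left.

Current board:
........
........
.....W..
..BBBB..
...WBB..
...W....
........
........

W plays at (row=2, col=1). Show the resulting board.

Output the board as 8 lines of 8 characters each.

Answer: ........
........
.W...W..
..WBBB..
...WBB..
...W....
........
........

Derivation:
Place W at (2,1); scan 8 dirs for brackets.
Dir NW: first cell '.' (not opp) -> no flip
Dir N: first cell '.' (not opp) -> no flip
Dir NE: first cell '.' (not opp) -> no flip
Dir W: first cell '.' (not opp) -> no flip
Dir E: first cell '.' (not opp) -> no flip
Dir SW: first cell '.' (not opp) -> no flip
Dir S: first cell '.' (not opp) -> no flip
Dir SE: opp run (3,2) capped by W -> flip
All flips: (3,2)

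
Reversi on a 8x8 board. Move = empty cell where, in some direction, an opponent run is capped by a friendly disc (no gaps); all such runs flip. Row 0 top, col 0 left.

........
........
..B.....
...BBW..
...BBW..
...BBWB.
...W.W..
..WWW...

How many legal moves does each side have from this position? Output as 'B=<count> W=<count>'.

-- B to move --
(2,4): no bracket -> illegal
(2,5): no bracket -> illegal
(2,6): flips 1 -> legal
(3,6): flips 2 -> legal
(4,6): flips 1 -> legal
(5,2): no bracket -> illegal
(6,1): no bracket -> illegal
(6,2): no bracket -> illegal
(6,4): no bracket -> illegal
(6,6): flips 1 -> legal
(7,1): no bracket -> illegal
(7,5): no bracket -> illegal
(7,6): flips 1 -> legal
B mobility = 5
-- W to move --
(1,1): flips 3 -> legal
(1,2): no bracket -> illegal
(1,3): no bracket -> illegal
(2,1): no bracket -> illegal
(2,3): flips 4 -> legal
(2,4): no bracket -> illegal
(2,5): no bracket -> illegal
(3,1): no bracket -> illegal
(3,2): flips 4 -> legal
(4,2): flips 2 -> legal
(4,6): no bracket -> illegal
(4,7): flips 1 -> legal
(5,2): flips 2 -> legal
(5,7): flips 1 -> legal
(6,2): flips 2 -> legal
(6,4): no bracket -> illegal
(6,6): no bracket -> illegal
(6,7): flips 1 -> legal
W mobility = 9

Answer: B=5 W=9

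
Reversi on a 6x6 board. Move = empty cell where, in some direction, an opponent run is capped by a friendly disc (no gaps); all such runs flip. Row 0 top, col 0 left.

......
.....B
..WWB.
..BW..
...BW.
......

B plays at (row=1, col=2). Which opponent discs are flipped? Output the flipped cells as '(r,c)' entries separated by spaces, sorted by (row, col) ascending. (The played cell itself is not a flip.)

Answer: (2,2)

Derivation:
Dir NW: first cell '.' (not opp) -> no flip
Dir N: first cell '.' (not opp) -> no flip
Dir NE: first cell '.' (not opp) -> no flip
Dir W: first cell '.' (not opp) -> no flip
Dir E: first cell '.' (not opp) -> no flip
Dir SW: first cell '.' (not opp) -> no flip
Dir S: opp run (2,2) capped by B -> flip
Dir SE: opp run (2,3), next='.' -> no flip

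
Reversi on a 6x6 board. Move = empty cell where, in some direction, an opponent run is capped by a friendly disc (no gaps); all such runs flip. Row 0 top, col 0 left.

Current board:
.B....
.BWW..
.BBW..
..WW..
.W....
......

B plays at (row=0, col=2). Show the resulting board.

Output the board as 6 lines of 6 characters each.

Answer: .BB...
.BBW..
.BBW..
..WW..
.W....
......

Derivation:
Place B at (0,2); scan 8 dirs for brackets.
Dir NW: edge -> no flip
Dir N: edge -> no flip
Dir NE: edge -> no flip
Dir W: first cell 'B' (not opp) -> no flip
Dir E: first cell '.' (not opp) -> no flip
Dir SW: first cell 'B' (not opp) -> no flip
Dir S: opp run (1,2) capped by B -> flip
Dir SE: opp run (1,3), next='.' -> no flip
All flips: (1,2)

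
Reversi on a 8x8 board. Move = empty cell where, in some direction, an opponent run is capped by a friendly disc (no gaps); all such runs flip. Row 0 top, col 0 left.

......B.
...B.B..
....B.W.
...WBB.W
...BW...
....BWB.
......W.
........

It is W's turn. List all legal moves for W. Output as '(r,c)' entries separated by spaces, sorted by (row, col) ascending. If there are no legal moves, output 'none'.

Answer: (0,4) (1,4) (3,6) (4,2) (4,6) (5,3) (5,7) (6,4)

Derivation:
(0,2): no bracket -> illegal
(0,3): no bracket -> illegal
(0,4): flips 1 -> legal
(0,5): no bracket -> illegal
(0,7): no bracket -> illegal
(1,2): no bracket -> illegal
(1,4): flips 2 -> legal
(1,6): no bracket -> illegal
(1,7): no bracket -> illegal
(2,2): no bracket -> illegal
(2,3): no bracket -> illegal
(2,5): no bracket -> illegal
(3,2): no bracket -> illegal
(3,6): flips 2 -> legal
(4,2): flips 1 -> legal
(4,5): no bracket -> illegal
(4,6): flips 1 -> legal
(4,7): no bracket -> illegal
(5,2): no bracket -> illegal
(5,3): flips 2 -> legal
(5,7): flips 1 -> legal
(6,3): no bracket -> illegal
(6,4): flips 1 -> legal
(6,5): no bracket -> illegal
(6,7): no bracket -> illegal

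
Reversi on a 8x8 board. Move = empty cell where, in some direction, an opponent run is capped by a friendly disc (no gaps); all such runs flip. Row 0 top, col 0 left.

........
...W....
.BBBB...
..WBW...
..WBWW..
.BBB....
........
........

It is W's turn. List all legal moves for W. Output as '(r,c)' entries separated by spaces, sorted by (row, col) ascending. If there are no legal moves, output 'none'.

(1,0): flips 1 -> legal
(1,1): flips 2 -> legal
(1,2): flips 2 -> legal
(1,4): flips 2 -> legal
(1,5): flips 2 -> legal
(2,0): no bracket -> illegal
(2,5): no bracket -> illegal
(3,0): no bracket -> illegal
(3,1): flips 1 -> legal
(3,5): flips 1 -> legal
(4,0): no bracket -> illegal
(4,1): no bracket -> illegal
(5,0): no bracket -> illegal
(5,4): flips 1 -> legal
(6,0): flips 1 -> legal
(6,1): flips 2 -> legal
(6,2): flips 2 -> legal
(6,3): flips 4 -> legal
(6,4): flips 1 -> legal

Answer: (1,0) (1,1) (1,2) (1,4) (1,5) (3,1) (3,5) (5,4) (6,0) (6,1) (6,2) (6,3) (6,4)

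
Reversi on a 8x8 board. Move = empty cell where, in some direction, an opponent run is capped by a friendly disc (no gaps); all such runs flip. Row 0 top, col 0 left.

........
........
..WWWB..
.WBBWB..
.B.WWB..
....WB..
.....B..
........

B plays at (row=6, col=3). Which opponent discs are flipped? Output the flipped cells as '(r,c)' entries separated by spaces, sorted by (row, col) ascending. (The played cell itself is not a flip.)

Dir NW: first cell '.' (not opp) -> no flip
Dir N: first cell '.' (not opp) -> no flip
Dir NE: opp run (5,4) capped by B -> flip
Dir W: first cell '.' (not opp) -> no flip
Dir E: first cell '.' (not opp) -> no flip
Dir SW: first cell '.' (not opp) -> no flip
Dir S: first cell '.' (not opp) -> no flip
Dir SE: first cell '.' (not opp) -> no flip

Answer: (5,4)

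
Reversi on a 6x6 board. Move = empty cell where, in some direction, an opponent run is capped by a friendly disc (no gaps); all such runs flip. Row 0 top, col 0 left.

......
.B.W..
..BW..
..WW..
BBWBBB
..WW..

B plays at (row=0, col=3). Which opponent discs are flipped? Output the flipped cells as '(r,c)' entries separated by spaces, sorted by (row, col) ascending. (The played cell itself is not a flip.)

Dir NW: edge -> no flip
Dir N: edge -> no flip
Dir NE: edge -> no flip
Dir W: first cell '.' (not opp) -> no flip
Dir E: first cell '.' (not opp) -> no flip
Dir SW: first cell '.' (not opp) -> no flip
Dir S: opp run (1,3) (2,3) (3,3) capped by B -> flip
Dir SE: first cell '.' (not opp) -> no flip

Answer: (1,3) (2,3) (3,3)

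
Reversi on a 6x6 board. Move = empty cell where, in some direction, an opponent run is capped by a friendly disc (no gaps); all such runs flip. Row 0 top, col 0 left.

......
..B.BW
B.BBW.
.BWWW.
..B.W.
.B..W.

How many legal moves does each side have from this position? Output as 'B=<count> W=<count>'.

Answer: B=6 W=9

Derivation:
-- B to move --
(0,4): no bracket -> illegal
(0,5): no bracket -> illegal
(1,3): no bracket -> illegal
(2,1): no bracket -> illegal
(2,5): flips 1 -> legal
(3,5): flips 3 -> legal
(4,1): flips 1 -> legal
(4,3): flips 1 -> legal
(4,5): flips 1 -> legal
(5,3): no bracket -> illegal
(5,5): flips 2 -> legal
B mobility = 6
-- W to move --
(0,1): flips 2 -> legal
(0,2): flips 2 -> legal
(0,3): no bracket -> illegal
(0,4): flips 1 -> legal
(0,5): flips 2 -> legal
(1,0): no bracket -> illegal
(1,1): flips 1 -> legal
(1,3): flips 2 -> legal
(2,1): flips 2 -> legal
(2,5): no bracket -> illegal
(3,0): flips 1 -> legal
(4,0): no bracket -> illegal
(4,1): no bracket -> illegal
(4,3): no bracket -> illegal
(5,0): no bracket -> illegal
(5,2): flips 1 -> legal
(5,3): no bracket -> illegal
W mobility = 9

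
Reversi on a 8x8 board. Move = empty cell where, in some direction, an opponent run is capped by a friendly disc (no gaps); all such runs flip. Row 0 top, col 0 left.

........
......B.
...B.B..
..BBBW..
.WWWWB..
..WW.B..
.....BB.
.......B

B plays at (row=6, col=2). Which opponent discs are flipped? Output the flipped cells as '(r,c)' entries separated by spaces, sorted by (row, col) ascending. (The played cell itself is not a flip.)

Answer: (4,2) (5,2)

Derivation:
Dir NW: first cell '.' (not opp) -> no flip
Dir N: opp run (5,2) (4,2) capped by B -> flip
Dir NE: opp run (5,3) (4,4) (3,5), next='.' -> no flip
Dir W: first cell '.' (not opp) -> no flip
Dir E: first cell '.' (not opp) -> no flip
Dir SW: first cell '.' (not opp) -> no flip
Dir S: first cell '.' (not opp) -> no flip
Dir SE: first cell '.' (not opp) -> no flip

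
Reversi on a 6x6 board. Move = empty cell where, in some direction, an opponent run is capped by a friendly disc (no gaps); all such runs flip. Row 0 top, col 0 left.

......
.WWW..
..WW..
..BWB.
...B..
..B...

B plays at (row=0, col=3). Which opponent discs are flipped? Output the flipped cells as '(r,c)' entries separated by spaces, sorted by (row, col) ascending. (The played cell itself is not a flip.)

Answer: (1,3) (2,3) (3,3)

Derivation:
Dir NW: edge -> no flip
Dir N: edge -> no flip
Dir NE: edge -> no flip
Dir W: first cell '.' (not opp) -> no flip
Dir E: first cell '.' (not opp) -> no flip
Dir SW: opp run (1,2), next='.' -> no flip
Dir S: opp run (1,3) (2,3) (3,3) capped by B -> flip
Dir SE: first cell '.' (not opp) -> no flip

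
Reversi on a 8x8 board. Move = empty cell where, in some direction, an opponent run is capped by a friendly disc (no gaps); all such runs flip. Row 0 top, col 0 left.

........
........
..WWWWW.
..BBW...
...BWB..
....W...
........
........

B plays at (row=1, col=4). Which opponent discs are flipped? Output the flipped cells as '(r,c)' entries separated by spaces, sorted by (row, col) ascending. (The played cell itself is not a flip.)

Dir NW: first cell '.' (not opp) -> no flip
Dir N: first cell '.' (not opp) -> no flip
Dir NE: first cell '.' (not opp) -> no flip
Dir W: first cell '.' (not opp) -> no flip
Dir E: first cell '.' (not opp) -> no flip
Dir SW: opp run (2,3) capped by B -> flip
Dir S: opp run (2,4) (3,4) (4,4) (5,4), next='.' -> no flip
Dir SE: opp run (2,5), next='.' -> no flip

Answer: (2,3)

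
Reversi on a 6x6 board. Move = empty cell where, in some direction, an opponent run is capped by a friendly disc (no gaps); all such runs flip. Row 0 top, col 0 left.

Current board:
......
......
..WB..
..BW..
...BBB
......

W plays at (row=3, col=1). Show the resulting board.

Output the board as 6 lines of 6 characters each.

Place W at (3,1); scan 8 dirs for brackets.
Dir NW: first cell '.' (not opp) -> no flip
Dir N: first cell '.' (not opp) -> no flip
Dir NE: first cell 'W' (not opp) -> no flip
Dir W: first cell '.' (not opp) -> no flip
Dir E: opp run (3,2) capped by W -> flip
Dir SW: first cell '.' (not opp) -> no flip
Dir S: first cell '.' (not opp) -> no flip
Dir SE: first cell '.' (not opp) -> no flip
All flips: (3,2)

Answer: ......
......
..WB..
.WWW..
...BBB
......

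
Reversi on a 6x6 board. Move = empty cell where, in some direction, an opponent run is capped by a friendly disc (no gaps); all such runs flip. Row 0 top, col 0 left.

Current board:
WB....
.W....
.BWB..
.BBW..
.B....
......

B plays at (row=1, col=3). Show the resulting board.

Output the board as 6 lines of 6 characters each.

Answer: WB....
.W.B..
.BBB..
.BBW..
.B....
......

Derivation:
Place B at (1,3); scan 8 dirs for brackets.
Dir NW: first cell '.' (not opp) -> no flip
Dir N: first cell '.' (not opp) -> no flip
Dir NE: first cell '.' (not opp) -> no flip
Dir W: first cell '.' (not opp) -> no flip
Dir E: first cell '.' (not opp) -> no flip
Dir SW: opp run (2,2) capped by B -> flip
Dir S: first cell 'B' (not opp) -> no flip
Dir SE: first cell '.' (not opp) -> no flip
All flips: (2,2)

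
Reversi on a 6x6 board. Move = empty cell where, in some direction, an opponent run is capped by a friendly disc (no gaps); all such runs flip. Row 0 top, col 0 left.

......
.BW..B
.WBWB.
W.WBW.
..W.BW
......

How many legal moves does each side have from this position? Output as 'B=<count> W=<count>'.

-- B to move --
(0,1): no bracket -> illegal
(0,2): flips 1 -> legal
(0,3): no bracket -> illegal
(1,0): no bracket -> illegal
(1,3): flips 2 -> legal
(1,4): no bracket -> illegal
(2,0): flips 1 -> legal
(2,5): no bracket -> illegal
(3,1): flips 2 -> legal
(3,5): flips 1 -> legal
(4,0): no bracket -> illegal
(4,1): no bracket -> illegal
(4,3): no bracket -> illegal
(5,1): flips 1 -> legal
(5,2): flips 2 -> legal
(5,3): no bracket -> illegal
(5,4): no bracket -> illegal
(5,5): no bracket -> illegal
B mobility = 7
-- W to move --
(0,0): no bracket -> illegal
(0,1): flips 1 -> legal
(0,2): no bracket -> illegal
(0,4): no bracket -> illegal
(0,5): no bracket -> illegal
(1,0): flips 1 -> legal
(1,3): no bracket -> illegal
(1,4): flips 1 -> legal
(2,0): no bracket -> illegal
(2,5): flips 1 -> legal
(3,1): no bracket -> illegal
(3,5): no bracket -> illegal
(4,3): flips 2 -> legal
(5,3): no bracket -> illegal
(5,4): flips 1 -> legal
(5,5): no bracket -> illegal
W mobility = 6

Answer: B=7 W=6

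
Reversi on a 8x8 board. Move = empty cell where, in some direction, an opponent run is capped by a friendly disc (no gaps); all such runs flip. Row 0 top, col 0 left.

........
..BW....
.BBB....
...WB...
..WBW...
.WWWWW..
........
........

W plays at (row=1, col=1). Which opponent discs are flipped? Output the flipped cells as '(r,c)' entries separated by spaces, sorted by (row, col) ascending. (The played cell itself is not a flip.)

Dir NW: first cell '.' (not opp) -> no flip
Dir N: first cell '.' (not opp) -> no flip
Dir NE: first cell '.' (not opp) -> no flip
Dir W: first cell '.' (not opp) -> no flip
Dir E: opp run (1,2) capped by W -> flip
Dir SW: first cell '.' (not opp) -> no flip
Dir S: opp run (2,1), next='.' -> no flip
Dir SE: opp run (2,2) capped by W -> flip

Answer: (1,2) (2,2)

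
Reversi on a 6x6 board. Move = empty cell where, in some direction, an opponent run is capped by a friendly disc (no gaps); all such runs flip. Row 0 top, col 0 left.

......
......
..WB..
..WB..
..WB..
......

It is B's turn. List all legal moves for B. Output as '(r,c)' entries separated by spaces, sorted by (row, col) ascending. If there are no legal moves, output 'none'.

(1,1): flips 1 -> legal
(1,2): no bracket -> illegal
(1,3): no bracket -> illegal
(2,1): flips 2 -> legal
(3,1): flips 1 -> legal
(4,1): flips 2 -> legal
(5,1): flips 1 -> legal
(5,2): no bracket -> illegal
(5,3): no bracket -> illegal

Answer: (1,1) (2,1) (3,1) (4,1) (5,1)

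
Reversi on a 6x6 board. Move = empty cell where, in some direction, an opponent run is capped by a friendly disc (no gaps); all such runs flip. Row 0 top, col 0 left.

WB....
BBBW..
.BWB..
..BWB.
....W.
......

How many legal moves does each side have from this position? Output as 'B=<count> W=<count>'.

Answer: B=5 W=6

Derivation:
-- B to move --
(0,2): no bracket -> illegal
(0,3): flips 1 -> legal
(0,4): no bracket -> illegal
(1,4): flips 1 -> legal
(2,4): no bracket -> illegal
(3,1): no bracket -> illegal
(3,5): no bracket -> illegal
(4,2): no bracket -> illegal
(4,3): flips 1 -> legal
(4,5): no bracket -> illegal
(5,3): no bracket -> illegal
(5,4): flips 1 -> legal
(5,5): flips 3 -> legal
B mobility = 5
-- W to move --
(0,2): flips 2 -> legal
(0,3): no bracket -> illegal
(1,4): no bracket -> illegal
(2,0): flips 2 -> legal
(2,4): flips 2 -> legal
(2,5): no bracket -> illegal
(3,0): no bracket -> illegal
(3,1): flips 1 -> legal
(3,5): flips 1 -> legal
(4,1): no bracket -> illegal
(4,2): flips 1 -> legal
(4,3): no bracket -> illegal
(4,5): no bracket -> illegal
W mobility = 6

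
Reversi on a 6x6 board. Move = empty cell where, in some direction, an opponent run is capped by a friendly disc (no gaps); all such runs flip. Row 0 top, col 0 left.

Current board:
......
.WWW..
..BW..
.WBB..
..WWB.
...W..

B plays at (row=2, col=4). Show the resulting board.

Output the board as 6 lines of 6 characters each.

Answer: ......
.WWW..
..BBB.
.WBB..
..WWB.
...W..

Derivation:
Place B at (2,4); scan 8 dirs for brackets.
Dir NW: opp run (1,3), next='.' -> no flip
Dir N: first cell '.' (not opp) -> no flip
Dir NE: first cell '.' (not opp) -> no flip
Dir W: opp run (2,3) capped by B -> flip
Dir E: first cell '.' (not opp) -> no flip
Dir SW: first cell 'B' (not opp) -> no flip
Dir S: first cell '.' (not opp) -> no flip
Dir SE: first cell '.' (not opp) -> no flip
All flips: (2,3)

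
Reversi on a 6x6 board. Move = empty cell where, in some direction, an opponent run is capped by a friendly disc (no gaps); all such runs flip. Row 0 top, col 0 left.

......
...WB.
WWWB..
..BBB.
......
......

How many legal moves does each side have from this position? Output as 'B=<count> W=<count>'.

-- B to move --
(0,2): no bracket -> illegal
(0,3): flips 1 -> legal
(0,4): no bracket -> illegal
(1,0): flips 1 -> legal
(1,1): flips 1 -> legal
(1,2): flips 2 -> legal
(2,4): no bracket -> illegal
(3,0): no bracket -> illegal
(3,1): no bracket -> illegal
B mobility = 4
-- W to move --
(0,3): no bracket -> illegal
(0,4): no bracket -> illegal
(0,5): no bracket -> illegal
(1,2): no bracket -> illegal
(1,5): flips 1 -> legal
(2,4): flips 1 -> legal
(2,5): no bracket -> illegal
(3,1): no bracket -> illegal
(3,5): no bracket -> illegal
(4,1): no bracket -> illegal
(4,2): flips 1 -> legal
(4,3): flips 3 -> legal
(4,4): flips 1 -> legal
(4,5): no bracket -> illegal
W mobility = 5

Answer: B=4 W=5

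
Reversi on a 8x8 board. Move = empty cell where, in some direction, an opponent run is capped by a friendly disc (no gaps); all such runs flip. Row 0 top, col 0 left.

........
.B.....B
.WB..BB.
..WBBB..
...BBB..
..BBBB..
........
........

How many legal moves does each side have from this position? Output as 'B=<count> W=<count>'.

Answer: B=4 W=5

Derivation:
-- B to move --
(1,0): flips 2 -> legal
(1,2): no bracket -> illegal
(2,0): flips 1 -> legal
(2,3): no bracket -> illegal
(3,0): no bracket -> illegal
(3,1): flips 2 -> legal
(4,1): no bracket -> illegal
(4,2): flips 1 -> legal
B mobility = 4
-- W to move --
(0,0): no bracket -> illegal
(0,1): flips 1 -> legal
(0,2): no bracket -> illegal
(0,6): no bracket -> illegal
(0,7): no bracket -> illegal
(1,0): no bracket -> illegal
(1,2): flips 1 -> legal
(1,3): no bracket -> illegal
(1,4): no bracket -> illegal
(1,5): no bracket -> illegal
(1,6): no bracket -> illegal
(2,0): no bracket -> illegal
(2,3): flips 1 -> legal
(2,4): no bracket -> illegal
(2,7): no bracket -> illegal
(3,1): no bracket -> illegal
(3,6): flips 3 -> legal
(3,7): no bracket -> illegal
(4,1): no bracket -> illegal
(4,2): no bracket -> illegal
(4,6): no bracket -> illegal
(5,1): no bracket -> illegal
(5,6): no bracket -> illegal
(6,1): no bracket -> illegal
(6,2): no bracket -> illegal
(6,3): no bracket -> illegal
(6,4): no bracket -> illegal
(6,5): flips 2 -> legal
(6,6): no bracket -> illegal
W mobility = 5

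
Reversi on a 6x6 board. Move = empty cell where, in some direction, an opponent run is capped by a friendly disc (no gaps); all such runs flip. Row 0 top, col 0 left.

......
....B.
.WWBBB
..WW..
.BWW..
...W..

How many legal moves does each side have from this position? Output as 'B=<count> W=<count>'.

-- B to move --
(1,0): no bracket -> illegal
(1,1): no bracket -> illegal
(1,2): no bracket -> illegal
(1,3): no bracket -> illegal
(2,0): flips 2 -> legal
(3,0): no bracket -> illegal
(3,1): no bracket -> illegal
(3,4): no bracket -> illegal
(4,4): flips 2 -> legal
(5,1): flips 2 -> legal
(5,2): no bracket -> illegal
(5,4): no bracket -> illegal
B mobility = 3
-- W to move --
(0,3): no bracket -> illegal
(0,4): no bracket -> illegal
(0,5): flips 2 -> legal
(1,2): no bracket -> illegal
(1,3): flips 1 -> legal
(1,5): flips 1 -> legal
(3,0): no bracket -> illegal
(3,1): no bracket -> illegal
(3,4): no bracket -> illegal
(3,5): no bracket -> illegal
(4,0): flips 1 -> legal
(5,0): flips 1 -> legal
(5,1): no bracket -> illegal
(5,2): no bracket -> illegal
W mobility = 5

Answer: B=3 W=5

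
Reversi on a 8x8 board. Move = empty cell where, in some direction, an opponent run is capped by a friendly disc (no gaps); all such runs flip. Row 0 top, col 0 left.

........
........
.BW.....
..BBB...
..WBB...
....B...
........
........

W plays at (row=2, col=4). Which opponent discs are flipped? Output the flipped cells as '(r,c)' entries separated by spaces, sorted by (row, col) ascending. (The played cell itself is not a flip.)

Answer: (3,3)

Derivation:
Dir NW: first cell '.' (not opp) -> no flip
Dir N: first cell '.' (not opp) -> no flip
Dir NE: first cell '.' (not opp) -> no flip
Dir W: first cell '.' (not opp) -> no flip
Dir E: first cell '.' (not opp) -> no flip
Dir SW: opp run (3,3) capped by W -> flip
Dir S: opp run (3,4) (4,4) (5,4), next='.' -> no flip
Dir SE: first cell '.' (not opp) -> no flip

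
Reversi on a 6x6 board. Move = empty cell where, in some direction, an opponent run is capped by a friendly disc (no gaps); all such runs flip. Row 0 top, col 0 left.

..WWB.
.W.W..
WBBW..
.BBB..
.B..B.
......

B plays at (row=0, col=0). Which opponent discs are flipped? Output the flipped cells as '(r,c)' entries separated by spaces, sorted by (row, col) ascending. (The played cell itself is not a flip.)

Dir NW: edge -> no flip
Dir N: edge -> no flip
Dir NE: edge -> no flip
Dir W: edge -> no flip
Dir E: first cell '.' (not opp) -> no flip
Dir SW: edge -> no flip
Dir S: first cell '.' (not opp) -> no flip
Dir SE: opp run (1,1) capped by B -> flip

Answer: (1,1)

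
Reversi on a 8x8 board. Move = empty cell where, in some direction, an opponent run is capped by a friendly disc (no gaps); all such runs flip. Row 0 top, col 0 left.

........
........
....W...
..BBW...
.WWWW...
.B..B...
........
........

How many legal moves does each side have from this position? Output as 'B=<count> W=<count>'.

Answer: B=8 W=8

Derivation:
-- B to move --
(1,3): no bracket -> illegal
(1,4): flips 3 -> legal
(1,5): flips 1 -> legal
(2,3): no bracket -> illegal
(2,5): no bracket -> illegal
(3,0): no bracket -> illegal
(3,1): flips 1 -> legal
(3,5): flips 1 -> legal
(4,0): no bracket -> illegal
(4,5): no bracket -> illegal
(5,0): flips 1 -> legal
(5,2): flips 1 -> legal
(5,3): flips 1 -> legal
(5,5): flips 1 -> legal
B mobility = 8
-- W to move --
(2,1): flips 1 -> legal
(2,2): flips 2 -> legal
(2,3): flips 2 -> legal
(3,1): flips 2 -> legal
(4,0): no bracket -> illegal
(4,5): no bracket -> illegal
(5,0): no bracket -> illegal
(5,2): no bracket -> illegal
(5,3): no bracket -> illegal
(5,5): no bracket -> illegal
(6,0): flips 1 -> legal
(6,1): flips 1 -> legal
(6,2): no bracket -> illegal
(6,3): no bracket -> illegal
(6,4): flips 1 -> legal
(6,5): flips 1 -> legal
W mobility = 8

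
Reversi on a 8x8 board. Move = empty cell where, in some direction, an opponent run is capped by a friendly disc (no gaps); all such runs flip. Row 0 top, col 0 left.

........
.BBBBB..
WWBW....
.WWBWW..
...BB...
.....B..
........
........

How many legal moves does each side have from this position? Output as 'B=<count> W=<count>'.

Answer: B=10 W=8

Derivation:
-- B to move --
(1,0): flips 2 -> legal
(2,4): flips 2 -> legal
(2,5): flips 1 -> legal
(2,6): flips 1 -> legal
(3,0): flips 3 -> legal
(3,6): flips 2 -> legal
(4,0): flips 1 -> legal
(4,1): flips 4 -> legal
(4,2): flips 1 -> legal
(4,5): flips 2 -> legal
(4,6): no bracket -> illegal
B mobility = 10
-- W to move --
(0,0): no bracket -> illegal
(0,1): flips 2 -> legal
(0,2): flips 3 -> legal
(0,3): flips 2 -> legal
(0,4): flips 2 -> legal
(0,5): flips 1 -> legal
(0,6): no bracket -> illegal
(1,0): no bracket -> illegal
(1,6): no bracket -> illegal
(2,4): no bracket -> illegal
(2,5): no bracket -> illegal
(2,6): no bracket -> illegal
(4,2): no bracket -> illegal
(4,5): no bracket -> illegal
(4,6): no bracket -> illegal
(5,2): flips 1 -> legal
(5,3): flips 3 -> legal
(5,4): flips 2 -> legal
(5,6): no bracket -> illegal
(6,4): no bracket -> illegal
(6,5): no bracket -> illegal
(6,6): no bracket -> illegal
W mobility = 8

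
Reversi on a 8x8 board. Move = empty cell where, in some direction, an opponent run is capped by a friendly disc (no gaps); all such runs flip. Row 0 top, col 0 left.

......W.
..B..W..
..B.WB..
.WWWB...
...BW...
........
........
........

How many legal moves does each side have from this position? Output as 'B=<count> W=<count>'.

-- B to move --
(0,4): no bracket -> illegal
(0,5): flips 1 -> legal
(0,7): no bracket -> illegal
(1,3): no bracket -> illegal
(1,4): flips 1 -> legal
(1,6): no bracket -> illegal
(1,7): no bracket -> illegal
(2,0): no bracket -> illegal
(2,1): flips 1 -> legal
(2,3): flips 2 -> legal
(2,6): no bracket -> illegal
(3,0): flips 3 -> legal
(3,5): no bracket -> illegal
(4,0): flips 1 -> legal
(4,1): no bracket -> illegal
(4,2): flips 1 -> legal
(4,5): flips 1 -> legal
(5,3): no bracket -> illegal
(5,4): flips 1 -> legal
(5,5): flips 2 -> legal
B mobility = 10
-- W to move --
(0,1): no bracket -> illegal
(0,2): flips 2 -> legal
(0,3): no bracket -> illegal
(1,1): flips 1 -> legal
(1,3): flips 1 -> legal
(1,4): no bracket -> illegal
(1,6): no bracket -> illegal
(2,1): no bracket -> illegal
(2,3): no bracket -> illegal
(2,6): flips 1 -> legal
(3,5): flips 2 -> legal
(3,6): no bracket -> illegal
(4,2): flips 1 -> legal
(4,5): no bracket -> illegal
(5,2): no bracket -> illegal
(5,3): flips 1 -> legal
(5,4): flips 1 -> legal
W mobility = 8

Answer: B=10 W=8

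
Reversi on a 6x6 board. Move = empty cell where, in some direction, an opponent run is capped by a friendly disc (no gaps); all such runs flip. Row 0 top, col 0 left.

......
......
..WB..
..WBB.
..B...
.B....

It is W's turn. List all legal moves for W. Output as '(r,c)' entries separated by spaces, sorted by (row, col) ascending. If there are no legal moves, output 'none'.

(1,2): no bracket -> illegal
(1,3): no bracket -> illegal
(1,4): flips 1 -> legal
(2,4): flips 1 -> legal
(2,5): no bracket -> illegal
(3,1): no bracket -> illegal
(3,5): flips 2 -> legal
(4,0): no bracket -> illegal
(4,1): no bracket -> illegal
(4,3): no bracket -> illegal
(4,4): flips 1 -> legal
(4,5): no bracket -> illegal
(5,0): no bracket -> illegal
(5,2): flips 1 -> legal
(5,3): no bracket -> illegal

Answer: (1,4) (2,4) (3,5) (4,4) (5,2)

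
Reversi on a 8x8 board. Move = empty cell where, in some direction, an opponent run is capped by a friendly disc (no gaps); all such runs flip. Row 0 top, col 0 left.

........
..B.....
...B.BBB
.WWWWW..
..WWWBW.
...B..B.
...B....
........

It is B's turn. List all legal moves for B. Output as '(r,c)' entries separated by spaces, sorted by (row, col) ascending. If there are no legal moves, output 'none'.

(2,0): flips 2 -> legal
(2,1): no bracket -> illegal
(2,2): no bracket -> illegal
(2,4): no bracket -> illegal
(3,0): no bracket -> illegal
(3,6): flips 1 -> legal
(3,7): no bracket -> illegal
(4,0): no bracket -> illegal
(4,1): flips 4 -> legal
(4,7): flips 1 -> legal
(5,1): no bracket -> illegal
(5,2): flips 2 -> legal
(5,4): no bracket -> illegal
(5,5): no bracket -> illegal
(5,7): no bracket -> illegal

Answer: (2,0) (3,6) (4,1) (4,7) (5,2)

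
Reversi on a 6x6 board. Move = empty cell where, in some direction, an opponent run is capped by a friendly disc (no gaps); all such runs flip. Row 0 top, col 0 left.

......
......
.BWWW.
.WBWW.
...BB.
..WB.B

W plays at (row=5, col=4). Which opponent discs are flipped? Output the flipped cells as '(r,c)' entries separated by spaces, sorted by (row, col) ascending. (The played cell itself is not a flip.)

Answer: (4,4) (5,3)

Derivation:
Dir NW: opp run (4,3) (3,2) (2,1), next='.' -> no flip
Dir N: opp run (4,4) capped by W -> flip
Dir NE: first cell '.' (not opp) -> no flip
Dir W: opp run (5,3) capped by W -> flip
Dir E: opp run (5,5), next=edge -> no flip
Dir SW: edge -> no flip
Dir S: edge -> no flip
Dir SE: edge -> no flip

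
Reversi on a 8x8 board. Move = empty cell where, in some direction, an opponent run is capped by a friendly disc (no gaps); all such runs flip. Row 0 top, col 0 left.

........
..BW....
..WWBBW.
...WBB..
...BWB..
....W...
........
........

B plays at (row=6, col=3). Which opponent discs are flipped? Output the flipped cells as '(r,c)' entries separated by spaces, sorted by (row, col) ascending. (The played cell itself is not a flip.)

Dir NW: first cell '.' (not opp) -> no flip
Dir N: first cell '.' (not opp) -> no flip
Dir NE: opp run (5,4) capped by B -> flip
Dir W: first cell '.' (not opp) -> no flip
Dir E: first cell '.' (not opp) -> no flip
Dir SW: first cell '.' (not opp) -> no flip
Dir S: first cell '.' (not opp) -> no flip
Dir SE: first cell '.' (not opp) -> no flip

Answer: (5,4)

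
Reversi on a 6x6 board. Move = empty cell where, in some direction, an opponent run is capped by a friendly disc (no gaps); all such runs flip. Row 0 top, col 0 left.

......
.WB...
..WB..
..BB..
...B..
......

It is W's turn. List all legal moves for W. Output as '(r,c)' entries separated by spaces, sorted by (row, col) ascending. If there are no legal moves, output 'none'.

(0,1): no bracket -> illegal
(0,2): flips 1 -> legal
(0,3): no bracket -> illegal
(1,3): flips 1 -> legal
(1,4): no bracket -> illegal
(2,1): no bracket -> illegal
(2,4): flips 1 -> legal
(3,1): no bracket -> illegal
(3,4): no bracket -> illegal
(4,1): no bracket -> illegal
(4,2): flips 1 -> legal
(4,4): flips 1 -> legal
(5,2): no bracket -> illegal
(5,3): no bracket -> illegal
(5,4): no bracket -> illegal

Answer: (0,2) (1,3) (2,4) (4,2) (4,4)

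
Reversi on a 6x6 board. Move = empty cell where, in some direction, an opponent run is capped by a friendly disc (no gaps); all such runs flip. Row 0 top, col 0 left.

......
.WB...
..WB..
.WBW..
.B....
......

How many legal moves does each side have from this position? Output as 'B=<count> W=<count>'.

Answer: B=5 W=5

Derivation:
-- B to move --
(0,0): no bracket -> illegal
(0,1): no bracket -> illegal
(0,2): no bracket -> illegal
(1,0): flips 1 -> legal
(1,3): no bracket -> illegal
(2,0): no bracket -> illegal
(2,1): flips 2 -> legal
(2,4): no bracket -> illegal
(3,0): flips 1 -> legal
(3,4): flips 1 -> legal
(4,0): no bracket -> illegal
(4,2): no bracket -> illegal
(4,3): flips 1 -> legal
(4,4): no bracket -> illegal
B mobility = 5
-- W to move --
(0,1): no bracket -> illegal
(0,2): flips 1 -> legal
(0,3): no bracket -> illegal
(1,3): flips 2 -> legal
(1,4): no bracket -> illegal
(2,1): no bracket -> illegal
(2,4): flips 1 -> legal
(3,0): no bracket -> illegal
(3,4): no bracket -> illegal
(4,0): no bracket -> illegal
(4,2): flips 1 -> legal
(4,3): no bracket -> illegal
(5,0): no bracket -> illegal
(5,1): flips 1 -> legal
(5,2): no bracket -> illegal
W mobility = 5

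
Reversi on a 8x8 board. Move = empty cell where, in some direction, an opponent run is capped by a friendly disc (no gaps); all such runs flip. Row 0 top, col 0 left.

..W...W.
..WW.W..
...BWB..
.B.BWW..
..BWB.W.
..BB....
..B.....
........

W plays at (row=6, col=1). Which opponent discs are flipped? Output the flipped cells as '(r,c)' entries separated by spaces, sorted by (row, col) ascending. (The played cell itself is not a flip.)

Dir NW: first cell '.' (not opp) -> no flip
Dir N: first cell '.' (not opp) -> no flip
Dir NE: opp run (5,2) capped by W -> flip
Dir W: first cell '.' (not opp) -> no flip
Dir E: opp run (6,2), next='.' -> no flip
Dir SW: first cell '.' (not opp) -> no flip
Dir S: first cell '.' (not opp) -> no flip
Dir SE: first cell '.' (not opp) -> no flip

Answer: (5,2)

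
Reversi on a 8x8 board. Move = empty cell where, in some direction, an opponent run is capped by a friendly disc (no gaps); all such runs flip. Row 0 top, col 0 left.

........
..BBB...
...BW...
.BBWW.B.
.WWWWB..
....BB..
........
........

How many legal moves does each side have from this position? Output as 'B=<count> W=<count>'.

Answer: B=8 W=14

Derivation:
-- B to move --
(1,5): no bracket -> illegal
(2,2): flips 2 -> legal
(2,5): flips 1 -> legal
(3,0): no bracket -> illegal
(3,5): flips 3 -> legal
(4,0): flips 4 -> legal
(5,0): flips 1 -> legal
(5,1): flips 1 -> legal
(5,2): flips 1 -> legal
(5,3): flips 3 -> legal
B mobility = 8
-- W to move --
(0,1): flips 2 -> legal
(0,2): flips 1 -> legal
(0,3): flips 2 -> legal
(0,4): flips 1 -> legal
(0,5): flips 3 -> legal
(1,1): no bracket -> illegal
(1,5): no bracket -> illegal
(2,0): flips 1 -> legal
(2,1): flips 2 -> legal
(2,2): flips 2 -> legal
(2,5): no bracket -> illegal
(2,6): no bracket -> illegal
(2,7): no bracket -> illegal
(3,0): flips 2 -> legal
(3,5): no bracket -> illegal
(3,7): no bracket -> illegal
(4,0): no bracket -> illegal
(4,6): flips 1 -> legal
(4,7): no bracket -> illegal
(5,3): no bracket -> illegal
(5,6): flips 1 -> legal
(6,3): no bracket -> illegal
(6,4): flips 1 -> legal
(6,5): flips 1 -> legal
(6,6): flips 1 -> legal
W mobility = 14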